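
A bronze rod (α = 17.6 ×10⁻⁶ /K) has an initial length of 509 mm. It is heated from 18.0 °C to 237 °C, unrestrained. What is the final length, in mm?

ΔT = 237 − 18.0 = 219.0 K.
ΔL = α·L₀·ΔT = 17.6×10⁻⁶ × 509 mm × 219.0 K = 1.96 mm.
L = L₀ + ΔL = 509 + 1.96 = 510.96 mm.

510.96 mm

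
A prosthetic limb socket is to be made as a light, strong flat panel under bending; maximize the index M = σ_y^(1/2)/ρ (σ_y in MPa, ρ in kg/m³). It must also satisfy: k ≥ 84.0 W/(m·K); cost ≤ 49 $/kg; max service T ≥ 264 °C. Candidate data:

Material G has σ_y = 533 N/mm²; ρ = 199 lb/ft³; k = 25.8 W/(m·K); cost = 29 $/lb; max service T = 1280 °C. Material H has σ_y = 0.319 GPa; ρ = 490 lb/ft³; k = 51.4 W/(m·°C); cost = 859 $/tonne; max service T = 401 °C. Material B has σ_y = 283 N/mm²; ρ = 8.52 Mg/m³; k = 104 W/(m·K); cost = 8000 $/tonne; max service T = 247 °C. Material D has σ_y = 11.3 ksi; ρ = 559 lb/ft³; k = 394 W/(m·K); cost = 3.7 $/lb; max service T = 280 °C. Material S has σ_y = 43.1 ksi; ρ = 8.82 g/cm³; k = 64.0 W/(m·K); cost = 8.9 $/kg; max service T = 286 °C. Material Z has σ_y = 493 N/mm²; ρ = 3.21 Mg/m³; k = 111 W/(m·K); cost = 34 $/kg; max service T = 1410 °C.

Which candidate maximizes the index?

Screen on constraints: k ≥ 84.0 W/(m·K); cost ≤ 49 $/kg; max service T ≥ 264 °C. Survivors: material D, material Z.
Putting every candidate on a common basis:
  material D: σ_y = 77.91 MPa, ρ = 8954 kg/m³
  material Z: σ_y = 493.0 MPa, ρ = 3210 kg/m³
  material Z: M = 6.92×10⁻³
  material D: M = 0.986×10⁻³
Highest index: material Z.

material Z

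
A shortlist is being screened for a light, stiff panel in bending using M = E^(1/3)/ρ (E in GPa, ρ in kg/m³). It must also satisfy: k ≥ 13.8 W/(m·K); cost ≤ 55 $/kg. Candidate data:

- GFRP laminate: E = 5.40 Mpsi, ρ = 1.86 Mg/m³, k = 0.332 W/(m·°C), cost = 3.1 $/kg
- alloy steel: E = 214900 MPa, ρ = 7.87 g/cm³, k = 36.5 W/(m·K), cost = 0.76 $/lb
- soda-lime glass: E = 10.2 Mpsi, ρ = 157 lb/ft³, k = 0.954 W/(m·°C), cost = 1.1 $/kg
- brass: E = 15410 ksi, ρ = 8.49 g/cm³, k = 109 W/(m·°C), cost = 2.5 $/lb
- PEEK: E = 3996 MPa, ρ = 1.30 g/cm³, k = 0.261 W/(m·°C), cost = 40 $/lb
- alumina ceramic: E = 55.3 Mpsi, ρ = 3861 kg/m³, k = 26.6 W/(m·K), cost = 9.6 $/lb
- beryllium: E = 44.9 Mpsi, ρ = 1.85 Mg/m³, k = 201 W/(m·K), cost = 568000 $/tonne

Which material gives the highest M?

alumina ceramic

Screen on constraints: k ≥ 13.8 W/(m·K); cost ≤ 55 $/kg. Survivors: alloy steel, brass, alumina ceramic.
Putting every candidate on a common basis:
  alloy steel: E = 214.9 GPa, ρ = 7870 kg/m³
  brass: E = 106.2 GPa, ρ = 8490 kg/m³
  alumina ceramic: E = 381.3 GPa, ρ = 3861 kg/m³
  alumina ceramic: M = 1.88×10⁻³
  alloy steel: M = 0.761×10⁻³
  brass: M = 0.558×10⁻³
The maximum is for alumina ceramic.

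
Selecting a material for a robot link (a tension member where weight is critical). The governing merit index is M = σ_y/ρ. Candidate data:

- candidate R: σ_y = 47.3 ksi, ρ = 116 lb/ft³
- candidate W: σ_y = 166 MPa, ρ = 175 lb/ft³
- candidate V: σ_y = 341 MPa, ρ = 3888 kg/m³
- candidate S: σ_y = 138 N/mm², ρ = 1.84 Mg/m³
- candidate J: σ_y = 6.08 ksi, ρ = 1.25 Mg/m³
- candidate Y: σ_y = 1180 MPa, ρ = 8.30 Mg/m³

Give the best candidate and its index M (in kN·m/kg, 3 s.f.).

candidate R, M = 176 kN·m/kg

In SI units:
  candidate R: σ_y = 326.1 MPa, ρ = 1858 kg/m³
  candidate W: σ_y = 166.0 MPa, ρ = 2803 kg/m³
  candidate V: σ_y = 341.0 MPa, ρ = 3888 kg/m³
  candidate S: σ_y = 138.0 MPa, ρ = 1840 kg/m³
  candidate J: σ_y = 41.92 MPa, ρ = 1250 kg/m³
  candidate Y: σ_y = 1180 MPa, ρ = 8300 kg/m³
  candidate R: M = 176 kN·m/kg
  candidate Y: M = 142 kN·m/kg
  candidate V: M = 87.7 kN·m/kg
  candidate S: M = 75.0 kN·m/kg
  candidate W: M = 59.2 kN·m/kg
  candidate J: M = 33.5 kN·m/kg
Candidate R has the largest M.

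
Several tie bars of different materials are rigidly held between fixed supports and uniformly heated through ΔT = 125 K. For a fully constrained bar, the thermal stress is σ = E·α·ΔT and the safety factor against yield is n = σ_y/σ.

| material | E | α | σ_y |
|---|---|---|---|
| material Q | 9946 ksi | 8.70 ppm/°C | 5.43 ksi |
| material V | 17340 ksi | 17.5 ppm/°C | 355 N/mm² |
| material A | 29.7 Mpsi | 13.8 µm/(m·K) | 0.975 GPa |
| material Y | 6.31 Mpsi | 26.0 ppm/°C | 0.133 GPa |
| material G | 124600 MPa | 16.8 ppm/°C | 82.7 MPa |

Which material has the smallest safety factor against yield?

material G

Per material, after unit conversion:
  material Q: E = 68.58, α = 8.70, σ_y = 37.44 → σ = 74.6 MPa, n = 0.502
  material V: E = 119.6, α = 17.5, σ_y = 355.0 → σ = 262 MPa, n = 1.36
  material A: E = 204.8, α = 13.8, σ_y = 975.0 → σ = 353 MPa, n = 2.76
  material Y: E = 43.51, α = 26.0, σ_y = 133.0 → σ = 141 MPa, n = 0.941
  material G: E = 124.6, α = 16.8, σ_y = 82.70 → σ = 262 MPa, n = 0.316
Smallest n: material G with n = 0.316.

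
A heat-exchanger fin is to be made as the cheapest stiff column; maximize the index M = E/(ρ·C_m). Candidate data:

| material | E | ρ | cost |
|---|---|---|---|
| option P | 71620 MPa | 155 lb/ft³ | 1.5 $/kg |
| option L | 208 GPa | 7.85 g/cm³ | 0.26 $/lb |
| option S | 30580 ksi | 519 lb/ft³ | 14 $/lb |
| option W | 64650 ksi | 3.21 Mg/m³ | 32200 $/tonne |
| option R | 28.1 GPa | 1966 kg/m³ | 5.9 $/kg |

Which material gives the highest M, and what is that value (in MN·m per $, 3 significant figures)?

option L, M = 46.2 MN·m per $

In SI units:
  option P: E = 71.62 GPa, ρ = 2483 kg/m³, cost = 1.500 $/kg
  option L: E = 208.0 GPa, ρ = 7850 kg/m³, cost = 0.5732 $/kg
  option S: E = 210.8 GPa, ρ = 8314 kg/m³, cost = 30.86 $/kg
  option W: E = 445.7 GPa, ρ = 3210 kg/m³, cost = 32.20 $/kg
  option R: E = 28.10 GPa, ρ = 1966 kg/m³, cost = 5.900 $/kg
  option L: M = 46.2 MN·m per $
  option P: M = 19.2 MN·m per $
  option W: M = 4.31 MN·m per $
  option R: M = 2.42 MN·m per $
  option S: M = 0.822 MN·m per $
Option L has the largest M.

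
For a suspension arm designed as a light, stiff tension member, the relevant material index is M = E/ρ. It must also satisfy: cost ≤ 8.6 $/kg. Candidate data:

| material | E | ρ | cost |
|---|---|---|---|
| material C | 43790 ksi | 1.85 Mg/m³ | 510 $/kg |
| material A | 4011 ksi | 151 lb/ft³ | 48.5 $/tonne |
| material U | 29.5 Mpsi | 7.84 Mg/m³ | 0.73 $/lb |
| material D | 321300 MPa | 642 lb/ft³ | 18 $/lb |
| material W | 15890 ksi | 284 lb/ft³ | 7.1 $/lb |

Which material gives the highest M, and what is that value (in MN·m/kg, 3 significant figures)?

material U, M = 25.9 MN·m/kg

Screen on constraints: cost ≤ 8.6 $/kg. Survivors: material A, material U.
Convert each candidate to consistent units, then evaluate M:
  material A: E = 27.65 GPa, ρ = 2419 kg/m³
  material U: E = 203.4 GPa, ρ = 7840 kg/m³
  material U: M = 25.9 MN·m/kg
  material A: M = 11.4 MN·m/kg
Highest index: material U.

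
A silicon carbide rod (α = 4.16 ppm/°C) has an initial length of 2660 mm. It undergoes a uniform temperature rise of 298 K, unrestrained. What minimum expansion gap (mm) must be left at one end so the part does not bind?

3.30 mm

ΔL = α·L₀·ΔT = 4.16×10⁻⁶ × 2660 mm × 298.0 K = 3.30 mm.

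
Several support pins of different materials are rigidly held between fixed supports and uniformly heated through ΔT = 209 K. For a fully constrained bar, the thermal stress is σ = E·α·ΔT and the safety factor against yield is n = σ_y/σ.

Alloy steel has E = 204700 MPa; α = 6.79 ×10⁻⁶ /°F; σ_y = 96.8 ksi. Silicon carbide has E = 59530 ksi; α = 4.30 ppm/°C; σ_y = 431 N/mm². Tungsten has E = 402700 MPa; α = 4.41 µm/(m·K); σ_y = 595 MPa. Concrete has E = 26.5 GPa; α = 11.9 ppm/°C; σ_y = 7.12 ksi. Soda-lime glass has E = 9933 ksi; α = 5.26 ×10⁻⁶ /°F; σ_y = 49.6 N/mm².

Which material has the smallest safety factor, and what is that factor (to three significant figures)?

With everything in SI (GPa, ×10⁻⁶/K, MPa):
  alloy steel: E = 204.7, α = 12.2, σ_y = 667.4 → σ = 523 MPa, n = 1.28
  silicon carbide: E = 410.4, α = 4.30, σ_y = 431.0 → σ = 369 MPa, n = 1.17
  tungsten: E = 402.7, α = 4.41, σ_y = 595.0 → σ = 371 MPa, n = 1.60
  concrete: E = 26.50, α = 11.9, σ_y = 49.09 → σ = 65.9 MPa, n = 0.745
  soda-lime glass: E = 68.49, α = 9.47, σ_y = 49.60 → σ = 136 MPa, n = 0.366
Smallest n: soda-lime glass with n = 0.366.

soda-lime glass, n = 0.366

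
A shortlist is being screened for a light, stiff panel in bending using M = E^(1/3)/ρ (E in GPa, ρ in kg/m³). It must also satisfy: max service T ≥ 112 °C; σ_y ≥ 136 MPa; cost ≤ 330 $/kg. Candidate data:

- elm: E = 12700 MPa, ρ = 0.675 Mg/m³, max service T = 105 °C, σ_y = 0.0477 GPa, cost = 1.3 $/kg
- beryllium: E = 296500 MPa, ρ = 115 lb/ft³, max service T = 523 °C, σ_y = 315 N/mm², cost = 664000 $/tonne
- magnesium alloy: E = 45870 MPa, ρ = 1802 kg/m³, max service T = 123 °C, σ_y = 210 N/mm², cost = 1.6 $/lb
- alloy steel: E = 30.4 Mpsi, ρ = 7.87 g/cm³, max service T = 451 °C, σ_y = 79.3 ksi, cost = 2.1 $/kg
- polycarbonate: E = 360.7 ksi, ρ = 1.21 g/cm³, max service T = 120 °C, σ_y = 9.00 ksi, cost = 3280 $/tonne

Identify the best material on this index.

Screen on constraints: max service T ≥ 112 °C; σ_y ≥ 136 MPa; cost ≤ 330 $/kg. Survivors: magnesium alloy, alloy steel.
After converting to SI:
  magnesium alloy: E = 45.87 GPa, ρ = 1802 kg/m³
  alloy steel: E = 209.6 GPa, ρ = 7870 kg/m³
  magnesium alloy: M = 1.99×10⁻³
  alloy steel: M = 0.755×10⁻³
The maximum is for magnesium alloy.

magnesium alloy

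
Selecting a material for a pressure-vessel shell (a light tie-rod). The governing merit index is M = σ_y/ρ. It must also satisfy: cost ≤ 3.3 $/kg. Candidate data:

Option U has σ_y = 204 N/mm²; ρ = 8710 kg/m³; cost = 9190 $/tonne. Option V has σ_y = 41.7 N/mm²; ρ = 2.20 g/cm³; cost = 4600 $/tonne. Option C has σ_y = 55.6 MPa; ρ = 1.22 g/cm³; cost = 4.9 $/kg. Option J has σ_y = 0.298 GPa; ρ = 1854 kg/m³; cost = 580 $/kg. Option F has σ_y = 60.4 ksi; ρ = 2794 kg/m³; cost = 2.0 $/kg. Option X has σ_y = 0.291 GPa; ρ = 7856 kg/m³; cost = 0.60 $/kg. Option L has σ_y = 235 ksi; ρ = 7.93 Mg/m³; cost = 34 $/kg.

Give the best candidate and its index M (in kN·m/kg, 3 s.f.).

Screen on constraints: cost ≤ 3.3 $/kg. Survivors: option F, option X.
In SI units:
  option F: σ_y = 416.4 MPa, ρ = 2794 kg/m³
  option X: σ_y = 291.0 MPa, ρ = 7856 kg/m³
  option F: M = 149 kN·m/kg
  option X: M = 37.0 kN·m/kg
Option F has the largest M.

option F, M = 149 kN·m/kg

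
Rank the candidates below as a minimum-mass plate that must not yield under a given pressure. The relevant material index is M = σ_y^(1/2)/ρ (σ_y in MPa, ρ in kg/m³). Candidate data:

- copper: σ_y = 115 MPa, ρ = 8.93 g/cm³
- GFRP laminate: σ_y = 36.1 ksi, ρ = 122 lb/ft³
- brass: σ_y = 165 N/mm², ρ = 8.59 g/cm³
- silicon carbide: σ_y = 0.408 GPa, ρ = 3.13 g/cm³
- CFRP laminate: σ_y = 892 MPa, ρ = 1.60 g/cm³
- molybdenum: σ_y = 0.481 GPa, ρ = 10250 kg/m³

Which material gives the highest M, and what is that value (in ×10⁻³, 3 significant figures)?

CFRP laminate, M = 18.7×10⁻³

Putting every candidate on a common basis:
  copper: σ_y = 115.0 MPa, ρ = 8930 kg/m³
  GFRP laminate: σ_y = 248.9 MPa, ρ = 1954 kg/m³
  brass: σ_y = 165.0 MPa, ρ = 8590 kg/m³
  silicon carbide: σ_y = 408.0 MPa, ρ = 3130 kg/m³
  CFRP laminate: σ_y = 892.0 MPa, ρ = 1600 kg/m³
  molybdenum: σ_y = 481.0 MPa, ρ = 10250 kg/m³
  CFRP laminate: M = 18.7×10⁻³
  GFRP laminate: M = 8.07×10⁻³
  silicon carbide: M = 6.45×10⁻³
  molybdenum: M = 2.14×10⁻³
  brass: M = 1.50×10⁻³
  copper: M = 1.20×10⁻³
The maximum is for CFRP laminate.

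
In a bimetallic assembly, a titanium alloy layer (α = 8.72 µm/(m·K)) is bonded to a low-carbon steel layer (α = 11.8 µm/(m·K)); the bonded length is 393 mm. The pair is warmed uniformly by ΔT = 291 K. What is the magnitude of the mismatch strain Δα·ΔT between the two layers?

Δα = |8.72 − 11.8|×10⁻⁶/K = 3.08×10⁻⁶/K.
Mismatch strain = Δα·ΔT = 3.08×10⁻⁶ × 291.0 = 8.96×10⁻⁴.

8.96×10⁻⁴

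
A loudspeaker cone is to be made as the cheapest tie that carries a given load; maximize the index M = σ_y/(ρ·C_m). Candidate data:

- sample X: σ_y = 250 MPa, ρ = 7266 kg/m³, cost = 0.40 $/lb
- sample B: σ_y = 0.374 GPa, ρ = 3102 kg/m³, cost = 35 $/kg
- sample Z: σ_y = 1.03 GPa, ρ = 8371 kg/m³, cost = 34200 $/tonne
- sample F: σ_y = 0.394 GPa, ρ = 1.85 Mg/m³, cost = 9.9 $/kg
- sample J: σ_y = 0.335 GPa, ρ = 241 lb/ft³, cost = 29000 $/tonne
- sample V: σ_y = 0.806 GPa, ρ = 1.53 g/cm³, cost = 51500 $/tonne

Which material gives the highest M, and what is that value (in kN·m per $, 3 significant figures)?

sample X, M = 39.0 kN·m per $

In SI units:
  sample X: σ_y = 250.0 MPa, ρ = 7266 kg/m³, cost = 0.8818 $/kg
  sample B: σ_y = 374.0 MPa, ρ = 3102 kg/m³, cost = 35.00 $/kg
  sample Z: σ_y = 1030 MPa, ρ = 8371 kg/m³, cost = 34.20 $/kg
  sample F: σ_y = 394.0 MPa, ρ = 1850 kg/m³, cost = 9.900 $/kg
  sample J: σ_y = 335.0 MPa, ρ = 3860 kg/m³, cost = 29.00 $/kg
  sample V: σ_y = 806.0 MPa, ρ = 1530 kg/m³, cost = 51.50 $/kg
  sample X: M = 39.0 kN·m per $
  sample F: M = 21.5 kN·m per $
  sample V: M = 10.2 kN·m per $
  sample Z: M = 3.60 kN·m per $
  sample B: M = 3.44 kN·m per $
  sample J: M = 2.99 kN·m per $
The maximum is for sample X.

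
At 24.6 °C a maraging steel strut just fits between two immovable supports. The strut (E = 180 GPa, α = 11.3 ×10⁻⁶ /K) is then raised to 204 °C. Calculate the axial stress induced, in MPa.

365 MPa

ΔT = 179.4 K. Constrained thermal stress σ = E·α·ΔT = 180.0×10³ MPa × 11.3×10⁻⁶ × 179.4 = 365 MPa (compressive).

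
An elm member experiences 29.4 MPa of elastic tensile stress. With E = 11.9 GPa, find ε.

2.47×10⁻³

ε = σ/E = 29.4 / 11900 = 2.47×10⁻³.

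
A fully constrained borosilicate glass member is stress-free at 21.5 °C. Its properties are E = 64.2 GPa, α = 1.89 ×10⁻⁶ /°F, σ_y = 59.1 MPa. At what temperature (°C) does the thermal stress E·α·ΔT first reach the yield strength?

292 °C

α = 1.89×10⁻⁶/°F × 9/5 = 3.40×10⁻⁶/K.
E·α·ΔT = 59.10 MPa ⇒ ΔT = 59.10 / (64.20×10³ × 3.40×10⁻⁶) = 270.6 K.
T = 21.5 + 270.6 = 292.1 °C.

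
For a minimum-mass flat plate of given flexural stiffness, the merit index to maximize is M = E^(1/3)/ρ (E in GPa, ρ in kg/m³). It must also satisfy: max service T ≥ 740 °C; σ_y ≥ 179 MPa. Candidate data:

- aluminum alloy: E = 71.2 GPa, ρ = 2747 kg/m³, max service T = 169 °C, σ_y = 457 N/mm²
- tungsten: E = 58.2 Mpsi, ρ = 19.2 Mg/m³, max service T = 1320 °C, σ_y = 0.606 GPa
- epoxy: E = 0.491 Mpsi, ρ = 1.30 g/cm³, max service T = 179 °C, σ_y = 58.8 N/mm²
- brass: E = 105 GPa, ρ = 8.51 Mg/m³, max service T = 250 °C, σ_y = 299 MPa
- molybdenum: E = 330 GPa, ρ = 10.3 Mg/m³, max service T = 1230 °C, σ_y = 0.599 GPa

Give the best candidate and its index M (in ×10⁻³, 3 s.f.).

Screen on constraints: max service T ≥ 740 °C; σ_y ≥ 179 MPa. Survivors: tungsten, molybdenum.
Convert each candidate to consistent units, then evaluate M:
  tungsten: E = 401.3 GPa, ρ = 19200 kg/m³
  molybdenum: E = 330.0 GPa, ρ = 10300 kg/m³
  molybdenum: M = 0.671×10⁻³
  tungsten: M = 0.384×10⁻³
Highest index: molybdenum.

molybdenum, M = 0.671×10⁻³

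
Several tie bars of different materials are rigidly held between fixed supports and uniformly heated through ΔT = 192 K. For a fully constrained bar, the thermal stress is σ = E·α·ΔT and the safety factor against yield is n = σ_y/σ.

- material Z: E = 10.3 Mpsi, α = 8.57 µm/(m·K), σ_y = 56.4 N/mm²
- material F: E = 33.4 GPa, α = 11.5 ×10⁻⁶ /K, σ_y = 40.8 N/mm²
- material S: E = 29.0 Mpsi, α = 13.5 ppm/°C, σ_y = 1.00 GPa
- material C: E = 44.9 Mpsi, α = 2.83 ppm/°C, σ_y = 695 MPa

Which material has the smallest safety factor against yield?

material Z

Per material, after unit conversion:
  material Z: E = 71.02, α = 8.57, σ_y = 56.40 → σ = 117 MPa, n = 0.483
  material F: E = 33.40, α = 11.5, σ_y = 40.80 → σ = 73.7 MPa, n = 0.553
  material S: E = 199.9, α = 13.5, σ_y = 1000 → σ = 518 MPa, n = 1.93
  material C: E = 309.6, α = 2.83, σ_y = 695.0 → σ = 168 MPa, n = 4.13
The minimum is material Z at n = 0.483.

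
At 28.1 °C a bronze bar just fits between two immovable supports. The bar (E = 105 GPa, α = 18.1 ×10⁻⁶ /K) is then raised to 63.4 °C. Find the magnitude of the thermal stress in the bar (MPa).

67.1 MPa

ΔT = 35.30 K. Constrained thermal stress σ = E·α·ΔT = 105.0×10³ MPa × 18.1×10⁻⁶ × 35.30 = 67.1 MPa (compressive).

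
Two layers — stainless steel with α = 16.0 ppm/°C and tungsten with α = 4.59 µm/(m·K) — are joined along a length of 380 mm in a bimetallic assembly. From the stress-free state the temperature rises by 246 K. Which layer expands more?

α(stainless steel) = 16.0×10⁻⁶/K vs α(tungsten) = 4.59×10⁻⁶/K.
Higher α expands more for the same ΔT: stainless steel.

stainless steel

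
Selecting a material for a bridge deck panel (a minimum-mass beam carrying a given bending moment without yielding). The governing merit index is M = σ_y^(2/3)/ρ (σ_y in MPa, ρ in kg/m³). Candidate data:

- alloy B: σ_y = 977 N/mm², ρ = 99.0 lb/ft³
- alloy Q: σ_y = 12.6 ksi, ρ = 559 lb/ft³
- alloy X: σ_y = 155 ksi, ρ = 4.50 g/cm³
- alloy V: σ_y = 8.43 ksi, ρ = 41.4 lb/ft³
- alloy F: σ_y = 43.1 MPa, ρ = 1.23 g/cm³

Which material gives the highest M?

Putting every candidate on a common basis:
  alloy B: σ_y = 977.0 MPa, ρ = 1586 kg/m³
  alloy Q: σ_y = 86.87 MPa, ρ = 8954 kg/m³
  alloy X: σ_y = 1069 MPa, ρ = 4500 kg/m³
  alloy V: σ_y = 58.12 MPa, ρ = 663.2 kg/m³
  alloy F: σ_y = 43.10 MPa, ρ = 1230 kg/m³
  alloy B: M = 62.1×10⁻³
  alloy X: M = 23.2×10⁻³
  alloy V: M = 22.6×10⁻³
  alloy F: M = 9.99×10⁻³
  alloy Q: M = 2.19×10⁻³
Alloy B ranks first.

alloy B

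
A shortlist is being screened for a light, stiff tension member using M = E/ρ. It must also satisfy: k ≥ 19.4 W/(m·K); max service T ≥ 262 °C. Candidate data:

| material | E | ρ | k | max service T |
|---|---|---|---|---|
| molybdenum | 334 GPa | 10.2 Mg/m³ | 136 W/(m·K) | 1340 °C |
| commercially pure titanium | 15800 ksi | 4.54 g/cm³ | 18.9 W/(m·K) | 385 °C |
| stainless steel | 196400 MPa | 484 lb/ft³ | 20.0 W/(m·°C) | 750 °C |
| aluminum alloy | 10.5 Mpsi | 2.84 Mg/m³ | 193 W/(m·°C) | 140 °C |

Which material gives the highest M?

Screen on constraints: k ≥ 19.4 W/(m·K); max service T ≥ 262 °C. Survivors: molybdenum, stainless steel.
Normalizing units and computing the index:
  molybdenum: E = 334.0 GPa, ρ = 10200 kg/m³
  stainless steel: E = 196.4 GPa, ρ = 7753 kg/m³
  molybdenum: M = 32.7 MN·m/kg
  stainless steel: M = 25.3 MN·m/kg
Molybdenum ranks first.

molybdenum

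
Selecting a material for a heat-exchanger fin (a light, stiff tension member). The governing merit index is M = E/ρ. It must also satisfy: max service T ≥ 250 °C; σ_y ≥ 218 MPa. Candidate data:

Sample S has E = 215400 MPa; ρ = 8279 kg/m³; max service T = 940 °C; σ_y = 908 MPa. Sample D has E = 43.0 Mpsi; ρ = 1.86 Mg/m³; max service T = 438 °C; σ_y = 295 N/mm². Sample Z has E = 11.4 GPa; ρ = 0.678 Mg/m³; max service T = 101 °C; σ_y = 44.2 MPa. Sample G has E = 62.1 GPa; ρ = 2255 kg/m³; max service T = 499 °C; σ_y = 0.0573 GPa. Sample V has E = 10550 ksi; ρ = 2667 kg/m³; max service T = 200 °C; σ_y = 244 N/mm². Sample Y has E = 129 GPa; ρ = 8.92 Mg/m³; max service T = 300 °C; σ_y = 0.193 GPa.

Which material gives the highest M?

Screen on constraints: max service T ≥ 250 °C; σ_y ≥ 218 MPa. Survivors: sample S, sample D.
Normalizing units and computing the index:
  sample S: E = 215.4 GPa, ρ = 8279 kg/m³
  sample D: E = 296.5 GPa, ρ = 1860 kg/m³
  sample D: M = 159 MN·m/kg
  sample S: M = 26.0 MN·m/kg
Highest index: sample D.

sample D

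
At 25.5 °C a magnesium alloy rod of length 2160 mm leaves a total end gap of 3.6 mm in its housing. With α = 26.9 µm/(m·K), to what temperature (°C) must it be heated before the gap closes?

87.5 °C

α·L₀·ΔT = 3.6 mm ⇒ ΔT = 3.6 / (26.9×10⁻⁶ × 2160.0) = 61.96 K.
T = 25.5 + 61.96 = 87.46 °C.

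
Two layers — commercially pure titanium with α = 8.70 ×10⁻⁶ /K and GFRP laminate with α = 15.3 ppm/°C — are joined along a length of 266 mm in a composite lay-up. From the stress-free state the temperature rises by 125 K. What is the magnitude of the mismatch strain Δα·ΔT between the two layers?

8.25×10⁻⁴

Δα = |8.70 − 15.3|×10⁻⁶/K = 6.60×10⁻⁶/K.
Mismatch strain = Δα·ΔT = 6.60×10⁻⁶ × 125.0 = 8.25×10⁻⁴.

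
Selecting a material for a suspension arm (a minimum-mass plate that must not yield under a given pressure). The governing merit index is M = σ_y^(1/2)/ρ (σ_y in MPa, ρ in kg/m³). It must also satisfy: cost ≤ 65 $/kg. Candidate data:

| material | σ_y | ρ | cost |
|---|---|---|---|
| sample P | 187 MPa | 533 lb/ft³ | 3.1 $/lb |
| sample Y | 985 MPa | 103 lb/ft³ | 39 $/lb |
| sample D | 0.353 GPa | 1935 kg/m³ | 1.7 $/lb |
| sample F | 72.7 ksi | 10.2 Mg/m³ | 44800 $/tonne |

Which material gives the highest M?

sample D

Screen on constraints: cost ≤ 65 $/kg. Survivors: sample P, sample D, sample F.
Putting every candidate on a common basis:
  sample P: σ_y = 187.0 MPa, ρ = 8538 kg/m³
  sample D: σ_y = 353.0 MPa, ρ = 1935 kg/m³
  sample F: σ_y = 501.2 MPa, ρ = 10200 kg/m³
  sample D: M = 9.71×10⁻³
  sample F: M = 2.19×10⁻³
  sample P: M = 1.60×10⁻³
Sample D ranks first.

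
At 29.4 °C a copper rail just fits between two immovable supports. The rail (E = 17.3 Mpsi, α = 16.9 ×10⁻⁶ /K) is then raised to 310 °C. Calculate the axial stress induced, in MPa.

566 MPa

E = 17.3 Mpsi = 119.3 GPa.
ΔT = 280.6 K. Constrained thermal stress σ = E·α·ΔT = 119.3×10³ MPa × 16.9×10⁻⁶ × 280.6 = 566 MPa (compressive).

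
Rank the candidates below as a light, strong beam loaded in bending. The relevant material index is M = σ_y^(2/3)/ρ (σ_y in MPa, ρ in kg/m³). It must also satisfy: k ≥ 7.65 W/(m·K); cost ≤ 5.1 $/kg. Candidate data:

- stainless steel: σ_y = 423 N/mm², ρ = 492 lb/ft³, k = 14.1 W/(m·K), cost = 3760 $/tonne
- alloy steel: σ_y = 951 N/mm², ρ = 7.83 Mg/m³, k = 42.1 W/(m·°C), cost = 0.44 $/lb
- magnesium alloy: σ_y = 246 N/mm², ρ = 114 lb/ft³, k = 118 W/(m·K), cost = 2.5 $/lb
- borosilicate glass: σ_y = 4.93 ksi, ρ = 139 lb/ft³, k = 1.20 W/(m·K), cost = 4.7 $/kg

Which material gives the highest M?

alloy steel

Screen on constraints: k ≥ 7.65 W/(m·K); cost ≤ 5.1 $/kg. Survivors: stainless steel, alloy steel.
Normalizing units and computing the index:
  stainless steel: σ_y = 423.0 MPa, ρ = 7881 kg/m³
  alloy steel: σ_y = 951.0 MPa, ρ = 7830 kg/m³
  alloy steel: M = 12.4×10⁻³
  stainless steel: M = 7.15×10⁻³
Alloy steel ranks first.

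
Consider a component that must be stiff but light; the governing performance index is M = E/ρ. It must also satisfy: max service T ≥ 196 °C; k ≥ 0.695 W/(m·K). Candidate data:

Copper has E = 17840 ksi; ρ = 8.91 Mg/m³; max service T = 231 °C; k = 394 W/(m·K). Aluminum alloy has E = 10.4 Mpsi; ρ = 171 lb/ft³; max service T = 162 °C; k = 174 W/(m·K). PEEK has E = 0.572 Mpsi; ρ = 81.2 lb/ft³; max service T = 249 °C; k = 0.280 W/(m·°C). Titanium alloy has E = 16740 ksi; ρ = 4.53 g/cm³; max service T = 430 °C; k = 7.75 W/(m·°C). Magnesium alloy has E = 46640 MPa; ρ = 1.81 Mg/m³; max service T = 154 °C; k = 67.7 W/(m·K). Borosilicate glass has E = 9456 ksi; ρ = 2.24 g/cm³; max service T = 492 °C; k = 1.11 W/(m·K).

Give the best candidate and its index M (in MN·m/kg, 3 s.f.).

Screen on constraints: max service T ≥ 196 °C; k ≥ 0.695 W/(m·K). Survivors: copper, titanium alloy, borosilicate glass.
Putting every candidate on a common basis:
  copper: E = 123.0 GPa, ρ = 8910 kg/m³
  titanium alloy: E = 115.4 GPa, ρ = 4530 kg/m³
  borosilicate glass: E = 65.20 GPa, ρ = 2240 kg/m³
  borosilicate glass: M = 29.1 MN·m/kg
  titanium alloy: M = 25.5 MN·m/kg
  copper: M = 13.8 MN·m/kg
Borosilicate glass has the largest M.

borosilicate glass, M = 29.1 MN·m/kg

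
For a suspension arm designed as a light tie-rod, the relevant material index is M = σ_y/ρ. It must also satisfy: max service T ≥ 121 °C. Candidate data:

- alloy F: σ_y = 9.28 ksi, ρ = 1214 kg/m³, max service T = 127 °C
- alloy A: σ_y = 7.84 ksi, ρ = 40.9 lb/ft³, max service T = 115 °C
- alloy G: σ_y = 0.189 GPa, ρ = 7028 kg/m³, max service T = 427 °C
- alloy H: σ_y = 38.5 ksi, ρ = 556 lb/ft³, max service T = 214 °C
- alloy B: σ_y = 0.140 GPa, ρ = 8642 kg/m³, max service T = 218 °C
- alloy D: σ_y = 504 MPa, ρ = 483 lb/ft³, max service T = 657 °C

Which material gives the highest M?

alloy D

Screen on constraints: max service T ≥ 121 °C. Survivors: alloy F, alloy G, alloy H, alloy B, alloy D.
After converting to SI:
  alloy F: σ_y = 63.98 MPa, ρ = 1214 kg/m³
  alloy G: σ_y = 189.0 MPa, ρ = 7028 kg/m³
  alloy H: σ_y = 265.4 MPa, ρ = 8906 kg/m³
  alloy B: σ_y = 140.0 MPa, ρ = 8642 kg/m³
  alloy D: σ_y = 504.0 MPa, ρ = 7737 kg/m³
  alloy D: M = 65.1 kN·m/kg
  alloy F: M = 52.7 kN·m/kg
  alloy H: M = 29.8 kN·m/kg
  alloy G: M = 26.9 kN·m/kg
  alloy B: M = 16.2 kN·m/kg
The maximum is for alloy D.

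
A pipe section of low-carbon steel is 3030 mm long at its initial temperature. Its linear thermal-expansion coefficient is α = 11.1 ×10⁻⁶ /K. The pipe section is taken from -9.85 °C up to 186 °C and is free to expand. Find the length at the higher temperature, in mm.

ΔT = 186 − (-9.85) = 195.8 K.
ΔL = α·L₀·ΔT = 11.1×10⁻⁶ × 3030 mm × 195.8 K = 6.59 mm.
L = L₀ + ΔL = 3030 + 6.59 = 3036.6 mm.

3036.6 mm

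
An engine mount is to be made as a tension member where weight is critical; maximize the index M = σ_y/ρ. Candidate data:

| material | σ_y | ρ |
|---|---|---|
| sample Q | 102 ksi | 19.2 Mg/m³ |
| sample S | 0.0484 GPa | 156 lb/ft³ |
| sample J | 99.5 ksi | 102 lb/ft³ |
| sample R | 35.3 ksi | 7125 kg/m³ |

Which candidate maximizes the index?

Putting every candidate on a common basis:
  sample Q: σ_y = 703.3 MPa, ρ = 19200 kg/m³
  sample S: σ_y = 48.40 MPa, ρ = 2499 kg/m³
  sample J: σ_y = 686.0 MPa, ρ = 1634 kg/m³
  sample R: σ_y = 243.4 MPa, ρ = 7125 kg/m³
  sample J: M = 420 kN·m/kg
  sample Q: M = 36.6 kN·m/kg
  sample R: M = 34.2 kN·m/kg
  sample S: M = 19.4 kN·m/kg
Sample J has the largest M.

sample J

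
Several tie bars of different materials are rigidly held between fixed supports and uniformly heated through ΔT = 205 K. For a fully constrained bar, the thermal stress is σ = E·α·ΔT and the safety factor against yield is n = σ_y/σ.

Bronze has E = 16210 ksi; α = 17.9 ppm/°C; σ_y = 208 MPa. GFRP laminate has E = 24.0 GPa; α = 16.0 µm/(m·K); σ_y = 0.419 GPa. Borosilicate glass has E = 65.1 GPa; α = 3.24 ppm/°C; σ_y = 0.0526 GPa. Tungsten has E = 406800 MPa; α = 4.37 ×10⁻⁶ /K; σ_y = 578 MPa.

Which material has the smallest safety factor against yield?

Converting E to GPa, α to ×10⁻⁶/K, σ_y to MPa, then σ and n for each:
  bronze: E = 111.8, α = 17.9, σ_y = 208.0 → σ = 410 MPa, n = 0.507
  GFRP laminate: E = 24.00, α = 16.0, σ_y = 419.0 → σ = 78.7 MPa, n = 5.32
  borosilicate glass: E = 65.10, α = 3.24, σ_y = 52.60 → σ = 43.2 MPa, n = 1.22
  tungsten: E = 406.8, α = 4.37, σ_y = 578.0 → σ = 364 MPa, n = 1.59
Bronze has the lowest safety factor, n = 0.507.

bronze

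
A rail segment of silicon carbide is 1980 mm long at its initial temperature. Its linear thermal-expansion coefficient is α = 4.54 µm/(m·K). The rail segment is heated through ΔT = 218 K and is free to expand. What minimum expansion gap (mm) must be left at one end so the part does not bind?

1.96 mm

ΔL = α·L₀·ΔT = 4.54×10⁻⁶ × 1980 mm × 218.0 K = 1.96 mm.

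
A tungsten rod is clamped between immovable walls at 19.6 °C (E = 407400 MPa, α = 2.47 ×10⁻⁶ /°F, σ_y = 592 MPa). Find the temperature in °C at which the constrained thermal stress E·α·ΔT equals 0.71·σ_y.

252 °C

E = 407400 MPa = 407.4 GPa.
α = 2.47×10⁻⁶/°F × 9/5 = 4.45×10⁻⁶/K.
E·α·ΔT = 420.3 MPa ⇒ ΔT = 420.3 / (407.4×10³ × 4.45×10⁻⁶) = 232.1 K.
T = 19.6 + 232.1 = 251.7 °C.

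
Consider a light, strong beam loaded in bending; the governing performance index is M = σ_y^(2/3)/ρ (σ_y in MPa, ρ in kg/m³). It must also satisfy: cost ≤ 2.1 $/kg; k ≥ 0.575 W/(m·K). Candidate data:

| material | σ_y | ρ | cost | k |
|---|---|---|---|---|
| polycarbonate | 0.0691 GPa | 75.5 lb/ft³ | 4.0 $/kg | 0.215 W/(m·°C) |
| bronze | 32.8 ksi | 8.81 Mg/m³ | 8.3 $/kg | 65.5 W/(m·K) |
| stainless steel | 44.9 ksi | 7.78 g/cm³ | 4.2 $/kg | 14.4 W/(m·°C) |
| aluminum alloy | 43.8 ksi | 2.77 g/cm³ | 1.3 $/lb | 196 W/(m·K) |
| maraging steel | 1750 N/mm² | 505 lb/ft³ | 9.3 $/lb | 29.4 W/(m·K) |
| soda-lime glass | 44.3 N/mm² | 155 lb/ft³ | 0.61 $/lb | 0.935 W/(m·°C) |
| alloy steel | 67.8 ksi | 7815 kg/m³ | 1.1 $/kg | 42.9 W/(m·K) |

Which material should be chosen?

alloy steel

Screen on constraints: cost ≤ 2.1 $/kg; k ≥ 0.575 W/(m·K). Survivors: soda-lime glass, alloy steel.
Putting every candidate on a common basis:
  soda-lime glass: σ_y = 44.30 MPa, ρ = 2483 kg/m³
  alloy steel: σ_y = 467.5 MPa, ρ = 7815 kg/m³
  alloy steel: M = 7.71×10⁻³
  soda-lime glass: M = 5.04×10⁻³
The maximum is for alloy steel.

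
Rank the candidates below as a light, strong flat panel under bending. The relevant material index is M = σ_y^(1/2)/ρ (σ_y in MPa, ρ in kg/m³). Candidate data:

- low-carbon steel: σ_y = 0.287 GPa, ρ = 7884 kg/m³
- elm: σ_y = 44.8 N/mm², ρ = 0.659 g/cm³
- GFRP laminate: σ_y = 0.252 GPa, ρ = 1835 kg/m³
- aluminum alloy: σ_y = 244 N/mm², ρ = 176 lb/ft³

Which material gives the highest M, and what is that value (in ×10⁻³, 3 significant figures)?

elm, M = 10.2×10⁻³

Convert each candidate to consistent units, then evaluate M:
  low-carbon steel: σ_y = 287.0 MPa, ρ = 7884 kg/m³
  elm: σ_y = 44.80 MPa, ρ = 659.0 kg/m³
  GFRP laminate: σ_y = 252.0 MPa, ρ = 1835 kg/m³
  aluminum alloy: σ_y = 244.0 MPa, ρ = 2819 kg/m³
  elm: M = 10.2×10⁻³
  GFRP laminate: M = 8.65×10⁻³
  aluminum alloy: M = 5.54×10⁻³
  low-carbon steel: M = 2.15×10⁻³
Elm has the largest M.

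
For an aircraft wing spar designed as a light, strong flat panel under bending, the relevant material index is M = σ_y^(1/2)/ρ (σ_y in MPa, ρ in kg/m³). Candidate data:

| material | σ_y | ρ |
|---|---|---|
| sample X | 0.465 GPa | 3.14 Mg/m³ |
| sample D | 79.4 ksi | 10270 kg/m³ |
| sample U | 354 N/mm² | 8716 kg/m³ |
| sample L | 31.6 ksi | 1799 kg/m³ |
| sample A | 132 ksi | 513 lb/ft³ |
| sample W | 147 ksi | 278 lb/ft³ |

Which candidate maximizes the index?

sample L

Convert each candidate to consistent units, then evaluate M:
  sample X: σ_y = 465.0 MPa, ρ = 3140 kg/m³
  sample D: σ_y = 547.4 MPa, ρ = 10270 kg/m³
  sample U: σ_y = 354.0 MPa, ρ = 8716 kg/m³
  sample L: σ_y = 217.9 MPa, ρ = 1799 kg/m³
  sample A: σ_y = 910.1 MPa, ρ = 8217 kg/m³
  sample W: σ_y = 1014 MPa, ρ = 4453 kg/m³
  sample L: M = 8.20×10⁻³
  sample W: M = 7.15×10⁻³
  sample X: M = 6.87×10⁻³
  sample A: M = 3.67×10⁻³
  sample D: M = 2.28×10⁻³
  sample U: M = 2.16×10⁻³
Sample L has the largest M.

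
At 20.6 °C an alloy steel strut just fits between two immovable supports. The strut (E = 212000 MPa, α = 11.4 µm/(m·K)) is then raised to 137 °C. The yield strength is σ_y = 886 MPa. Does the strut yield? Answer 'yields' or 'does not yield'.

does not yield

E = 212000 MPa = 212.0 GPa.
ΔT = 116.4 K. Constrained thermal stress σ = E·α·ΔT = 212.0×10³ MPa × 11.4×10⁻⁶ × 116.4 = 281 MPa (compressive).
Compare to σ_y = 886 MPa: σ < σ_y, so it does not yield.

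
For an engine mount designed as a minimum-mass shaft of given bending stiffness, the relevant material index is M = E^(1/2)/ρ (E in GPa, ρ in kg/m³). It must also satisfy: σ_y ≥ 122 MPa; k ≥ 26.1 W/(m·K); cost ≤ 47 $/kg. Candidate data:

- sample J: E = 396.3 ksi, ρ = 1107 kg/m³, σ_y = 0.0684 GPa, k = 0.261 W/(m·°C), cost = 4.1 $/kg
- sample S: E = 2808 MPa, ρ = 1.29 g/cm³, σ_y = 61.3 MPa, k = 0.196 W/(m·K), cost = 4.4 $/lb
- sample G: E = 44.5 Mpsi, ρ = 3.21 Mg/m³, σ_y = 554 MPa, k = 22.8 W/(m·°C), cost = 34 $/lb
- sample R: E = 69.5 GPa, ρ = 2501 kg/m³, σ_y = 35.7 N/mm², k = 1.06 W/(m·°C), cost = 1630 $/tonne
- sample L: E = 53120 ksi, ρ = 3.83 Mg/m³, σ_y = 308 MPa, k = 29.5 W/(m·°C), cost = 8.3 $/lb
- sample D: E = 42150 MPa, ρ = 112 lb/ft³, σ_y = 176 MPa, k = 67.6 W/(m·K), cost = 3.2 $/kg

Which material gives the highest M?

sample L

Screen on constraints: σ_y ≥ 122 MPa; k ≥ 26.1 W/(m·K); cost ≤ 47 $/kg. Survivors: sample L, sample D.
After converting to SI:
  sample L: E = 366.2 GPa, ρ = 3830 kg/m³
  sample D: E = 42.15 GPa, ρ = 1794 kg/m³
  sample L: M = 5.00×10⁻³
  sample D: M = 3.62×10⁻³
Sample L ranks first.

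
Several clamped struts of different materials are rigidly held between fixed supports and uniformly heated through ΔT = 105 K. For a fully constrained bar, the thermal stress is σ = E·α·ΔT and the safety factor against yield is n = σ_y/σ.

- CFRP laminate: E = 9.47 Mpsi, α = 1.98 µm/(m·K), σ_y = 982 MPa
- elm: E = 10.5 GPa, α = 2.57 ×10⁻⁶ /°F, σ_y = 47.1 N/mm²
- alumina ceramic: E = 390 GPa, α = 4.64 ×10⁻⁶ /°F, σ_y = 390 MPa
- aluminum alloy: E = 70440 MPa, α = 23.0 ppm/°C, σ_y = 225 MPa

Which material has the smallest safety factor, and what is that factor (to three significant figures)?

Per material, after unit conversion:
  CFRP laminate: E = 65.29, α = 1.98, σ_y = 982.0 → σ = 13.6 MPa, n = 72.3
  elm: E = 10.50, α = 4.63, σ_y = 47.10 → σ = 5.10 MPa, n = 9.23
  alumina ceramic: E = 390.0, α = 8.35, σ_y = 390.0 → σ = 342 MPa, n = 1.14
  aluminum alloy: E = 70.44, α = 23.0, σ_y = 225.0 → σ = 170 MPa, n = 1.32
The minimum is alumina ceramic at n = 1.14.

alumina ceramic, n = 1.14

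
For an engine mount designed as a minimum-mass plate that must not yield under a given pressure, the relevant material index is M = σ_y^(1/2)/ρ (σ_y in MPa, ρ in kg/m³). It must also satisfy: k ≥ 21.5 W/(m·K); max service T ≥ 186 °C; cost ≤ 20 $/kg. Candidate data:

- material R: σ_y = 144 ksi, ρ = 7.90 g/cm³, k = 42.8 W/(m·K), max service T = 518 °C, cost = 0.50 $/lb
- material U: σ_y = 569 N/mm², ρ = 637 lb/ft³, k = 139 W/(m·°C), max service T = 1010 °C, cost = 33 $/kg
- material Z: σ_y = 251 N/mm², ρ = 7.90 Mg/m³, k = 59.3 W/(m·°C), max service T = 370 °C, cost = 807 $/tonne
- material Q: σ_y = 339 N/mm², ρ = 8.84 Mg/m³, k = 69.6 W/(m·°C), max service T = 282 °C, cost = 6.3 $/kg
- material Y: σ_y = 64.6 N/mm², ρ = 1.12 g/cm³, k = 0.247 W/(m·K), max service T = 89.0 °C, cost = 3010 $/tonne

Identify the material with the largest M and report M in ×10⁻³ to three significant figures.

material R, M = 3.99×10⁻³

Screen on constraints: k ≥ 21.5 W/(m·K); max service T ≥ 186 °C; cost ≤ 20 $/kg. Survivors: material R, material Z, material Q.
In SI units:
  material R: σ_y = 992.8 MPa, ρ = 7900 kg/m³
  material Z: σ_y = 251.0 MPa, ρ = 7900 kg/m³
  material Q: σ_y = 339.0 MPa, ρ = 8840 kg/m³
  material R: M = 3.99×10⁻³
  material Q: M = 2.08×10⁻³
  material Z: M = 2.01×10⁻³
Material R has the largest M.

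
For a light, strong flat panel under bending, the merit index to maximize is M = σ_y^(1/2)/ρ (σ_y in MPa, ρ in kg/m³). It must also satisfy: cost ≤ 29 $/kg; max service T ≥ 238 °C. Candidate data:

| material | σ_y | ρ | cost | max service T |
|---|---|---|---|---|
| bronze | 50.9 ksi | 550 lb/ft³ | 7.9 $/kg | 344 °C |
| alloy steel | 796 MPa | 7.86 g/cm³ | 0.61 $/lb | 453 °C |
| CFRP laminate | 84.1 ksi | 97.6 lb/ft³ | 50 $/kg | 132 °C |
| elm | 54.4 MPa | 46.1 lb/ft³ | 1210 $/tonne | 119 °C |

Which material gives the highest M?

alloy steel

Screen on constraints: cost ≤ 29 $/kg; max service T ≥ 238 °C. Survivors: bronze, alloy steel.
After converting to SI:
  bronze: σ_y = 350.9 MPa, ρ = 8810 kg/m³
  alloy steel: σ_y = 796.0 MPa, ρ = 7860 kg/m³
  alloy steel: M = 3.59×10⁻³
  bronze: M = 2.13×10⁻³
Highest index: alloy steel.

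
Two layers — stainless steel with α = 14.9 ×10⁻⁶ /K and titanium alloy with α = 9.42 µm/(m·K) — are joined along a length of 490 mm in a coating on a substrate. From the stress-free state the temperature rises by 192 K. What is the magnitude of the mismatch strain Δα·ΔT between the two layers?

Δα = |14.9 − 9.42|×10⁻⁶/K = 5.48×10⁻⁶/K.
Mismatch strain = Δα·ΔT = 5.48×10⁻⁶ × 192.0 = 1.05×10⁻³.

1.05×10⁻³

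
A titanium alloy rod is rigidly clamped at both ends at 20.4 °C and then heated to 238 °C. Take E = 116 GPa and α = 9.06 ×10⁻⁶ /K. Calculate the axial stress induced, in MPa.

ΔT = 217.6 K. Constrained thermal stress σ = E·α·ΔT = 116.0×10³ MPa × 9.06×10⁻⁶ × 217.6 = 229 MPa (compressive).

229 MPa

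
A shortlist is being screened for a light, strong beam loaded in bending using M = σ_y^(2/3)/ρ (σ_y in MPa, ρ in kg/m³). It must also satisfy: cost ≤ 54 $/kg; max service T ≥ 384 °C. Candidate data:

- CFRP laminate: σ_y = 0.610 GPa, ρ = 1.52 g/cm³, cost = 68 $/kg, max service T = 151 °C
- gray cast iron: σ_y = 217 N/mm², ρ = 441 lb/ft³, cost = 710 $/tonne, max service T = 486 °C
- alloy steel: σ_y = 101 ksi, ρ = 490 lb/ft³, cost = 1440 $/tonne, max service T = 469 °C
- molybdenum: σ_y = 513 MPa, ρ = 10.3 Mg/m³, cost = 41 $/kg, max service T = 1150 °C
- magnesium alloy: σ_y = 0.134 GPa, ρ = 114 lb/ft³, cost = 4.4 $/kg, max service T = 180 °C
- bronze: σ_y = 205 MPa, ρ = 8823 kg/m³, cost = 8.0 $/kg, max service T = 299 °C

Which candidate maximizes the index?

alloy steel

Screen on constraints: cost ≤ 54 $/kg; max service T ≥ 384 °C. Survivors: gray cast iron, alloy steel, molybdenum.
In SI units:
  gray cast iron: σ_y = 217.0 MPa, ρ = 7064 kg/m³
  alloy steel: σ_y = 696.4 MPa, ρ = 7849 kg/m³
  molybdenum: σ_y = 513.0 MPa, ρ = 10300 kg/m³
  alloy steel: M = 10.0×10⁻³
  molybdenum: M = 6.22×10⁻³
  gray cast iron: M = 5.11×10⁻³
Alloy steel has the largest M.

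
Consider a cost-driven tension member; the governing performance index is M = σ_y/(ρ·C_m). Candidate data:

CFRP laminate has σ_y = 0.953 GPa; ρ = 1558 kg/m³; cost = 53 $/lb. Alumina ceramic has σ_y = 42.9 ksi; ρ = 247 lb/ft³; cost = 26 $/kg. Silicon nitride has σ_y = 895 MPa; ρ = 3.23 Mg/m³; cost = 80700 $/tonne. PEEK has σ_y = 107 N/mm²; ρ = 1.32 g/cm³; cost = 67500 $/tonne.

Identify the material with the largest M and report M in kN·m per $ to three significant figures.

CFRP laminate, M = 5.24 kN·m per $

Normalizing units and computing the index:
  CFRP laminate: σ_y = 953.0 MPa, ρ = 1558 kg/m³, cost = 116.8 $/kg
  alumina ceramic: σ_y = 295.8 MPa, ρ = 3957 kg/m³, cost = 26.00 $/kg
  silicon nitride: σ_y = 895.0 MPa, ρ = 3230 kg/m³, cost = 80.70 $/kg
  PEEK: σ_y = 107.0 MPa, ρ = 1320 kg/m³, cost = 67.50 $/kg
  CFRP laminate: M = 5.24 kN·m per $
  silicon nitride: M = 3.43 kN·m per $
  alumina ceramic: M = 2.88 kN·m per $
  PEEK: M = 1.20 kN·m per $
The maximum is for CFRP laminate.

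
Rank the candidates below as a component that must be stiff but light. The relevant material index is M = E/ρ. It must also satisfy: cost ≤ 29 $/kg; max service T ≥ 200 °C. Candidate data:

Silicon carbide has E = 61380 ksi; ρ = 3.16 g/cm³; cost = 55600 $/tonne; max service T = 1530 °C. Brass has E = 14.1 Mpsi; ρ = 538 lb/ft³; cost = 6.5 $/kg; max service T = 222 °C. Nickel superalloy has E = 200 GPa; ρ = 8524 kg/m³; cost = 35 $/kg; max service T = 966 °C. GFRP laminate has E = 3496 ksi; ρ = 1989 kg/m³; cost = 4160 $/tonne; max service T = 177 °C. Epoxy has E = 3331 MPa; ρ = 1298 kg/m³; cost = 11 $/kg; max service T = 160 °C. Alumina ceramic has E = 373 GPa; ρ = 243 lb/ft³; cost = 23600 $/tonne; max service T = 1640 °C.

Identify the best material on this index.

alumina ceramic

Screen on constraints: cost ≤ 29 $/kg; max service T ≥ 200 °C. Survivors: brass, alumina ceramic.
Convert each candidate to consistent units, then evaluate M:
  brass: E = 97.22 GPa, ρ = 8618 kg/m³
  alumina ceramic: E = 373.0 GPa, ρ = 3892 kg/m³
  alumina ceramic: M = 95.8 MN·m/kg
  brass: M = 11.3 MN·m/kg
The maximum is for alumina ceramic.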